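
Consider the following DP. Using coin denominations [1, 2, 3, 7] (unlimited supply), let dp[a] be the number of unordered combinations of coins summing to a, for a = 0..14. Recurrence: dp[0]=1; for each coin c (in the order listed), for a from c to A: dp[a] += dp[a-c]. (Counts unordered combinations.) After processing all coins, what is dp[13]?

28

after  coin     0     1     2     3     4     5     6     7     8     9    10    11    12    13    14
          1     1     1     1     1     1     1     1     1     1     1     1     1     1     1     1
          2     1     1     2     2     3     3     4     4     5     5     6     6     7     7     8
          3     1     1     2     3     4     5     7     8    10    12    14    16    19    21    24
          7     1     1     2     3     4     5     7     9    11    14    17    20    24    28    33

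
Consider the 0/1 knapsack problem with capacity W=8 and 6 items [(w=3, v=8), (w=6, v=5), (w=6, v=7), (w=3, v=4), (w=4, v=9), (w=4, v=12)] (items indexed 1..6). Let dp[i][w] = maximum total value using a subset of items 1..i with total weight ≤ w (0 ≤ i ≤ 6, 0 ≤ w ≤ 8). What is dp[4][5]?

i\w   0   1   2   3   4   5   6   7   8
  0   0   0   0   0   0   0   0   0   0
  1   0   0   0   8   8   8   8   8   8
  2   0   0   0   8   8   8   8   8   8
  3   0   0   0   8   8   8   8   8   8
  4   0   0   0   8   8   8  12  12  12
  5   0   0   0   8   9   9  12  17  17
  6   0   0   0   8  12  12  12  20  21

8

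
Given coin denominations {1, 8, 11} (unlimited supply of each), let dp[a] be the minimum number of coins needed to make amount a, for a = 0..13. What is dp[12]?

 a  0  1  2  3  4  5  6  7  8  9 10 11 12 13
dp  0  1  2  3  4  5  6  7  1  2  3  1  2  3

2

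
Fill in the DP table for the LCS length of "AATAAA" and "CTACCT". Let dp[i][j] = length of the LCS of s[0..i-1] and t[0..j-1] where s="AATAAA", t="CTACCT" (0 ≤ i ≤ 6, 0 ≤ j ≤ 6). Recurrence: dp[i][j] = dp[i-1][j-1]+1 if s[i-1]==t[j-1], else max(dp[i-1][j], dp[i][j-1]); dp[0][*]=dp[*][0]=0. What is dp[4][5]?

2

   ''  C  T  A  C  C  T
''  0  0  0  0  0  0  0
 A  0  0  0  1  1  1  1
 A  0  0  0  1  1  1  1
 T  0  0  1  1  1  1  2
 A  0  0  1  2  2  2  2
 A  0  0  1  2  2  2  2
 A  0  0  1  2  2  2  2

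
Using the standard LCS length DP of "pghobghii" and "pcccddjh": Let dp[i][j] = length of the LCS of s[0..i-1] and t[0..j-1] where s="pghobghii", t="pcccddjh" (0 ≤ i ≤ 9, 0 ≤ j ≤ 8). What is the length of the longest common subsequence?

   ''  p  c  c  c  d  d  j  h
''  0  0  0  0  0  0  0  0  0
 p  0  1  1  1  1  1  1  1  1
 g  0  1  1  1  1  1  1  1  1
 h  0  1  1  1  1  1  1  1  2
 o  0  1  1  1  1  1  1  1  2
 b  0  1  1  1  1  1  1  1  2
 g  0  1  1  1  1  1  1  1  2
 h  0  1  1  1  1  1  1  1  2
 i  0  1  1  1  1  1  1  1  2
 i  0  1  1  1  1  1  1  1  2

2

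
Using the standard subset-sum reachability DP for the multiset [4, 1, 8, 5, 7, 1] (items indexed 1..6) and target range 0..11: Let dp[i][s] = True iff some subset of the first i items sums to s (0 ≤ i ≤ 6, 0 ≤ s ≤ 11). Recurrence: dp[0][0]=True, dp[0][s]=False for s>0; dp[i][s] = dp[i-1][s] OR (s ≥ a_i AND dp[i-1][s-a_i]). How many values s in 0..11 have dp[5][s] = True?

10

i\s   0   1   2   3   4   5   6   7   8   9  10  11
  0   T   F   F   F   F   F   F   F   F   F   F   F
  1   T   F   F   F   T   F   F   F   F   F   F   F
  2   T   T   F   F   T   T   F   F   F   F   F   F
  3   T   T   F   F   T   T   F   F   T   T   F   F
  4   T   T   F   F   T   T   T   F   T   T   T   F
  5   T   T   F   F   T   T   T   T   T   T   T   T
  6   T   T   T   F   T   T   T   T   T   T   T   T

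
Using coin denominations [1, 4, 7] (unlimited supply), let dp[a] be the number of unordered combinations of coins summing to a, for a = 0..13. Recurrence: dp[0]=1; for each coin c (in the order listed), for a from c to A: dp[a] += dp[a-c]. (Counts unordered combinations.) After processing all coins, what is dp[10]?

4

after  coin     0     1     2     3     4     5     6     7     8     9    10    11    12    13
          1     1     1     1     1     1     1     1     1     1     1     1     1     1     1
          4     1     1     1     1     2     2     2     2     3     3     3     3     4     4
          7     1     1     1     1     2     2     2     3     4     4     4     5     6     6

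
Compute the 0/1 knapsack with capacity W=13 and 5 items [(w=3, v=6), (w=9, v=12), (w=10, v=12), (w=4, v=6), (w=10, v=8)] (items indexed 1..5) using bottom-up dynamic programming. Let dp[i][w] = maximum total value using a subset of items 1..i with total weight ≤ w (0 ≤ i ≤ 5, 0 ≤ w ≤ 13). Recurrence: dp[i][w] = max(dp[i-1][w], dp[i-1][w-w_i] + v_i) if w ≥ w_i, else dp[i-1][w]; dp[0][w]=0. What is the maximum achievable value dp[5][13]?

i\w   0   1   2   3   4   5   6   7   8   9  10  11  12  13
  0   0   0   0   0   0   0   0   0   0   0   0   0   0   0
  1   0   0   0   6   6   6   6   6   6   6   6   6   6   6
  2   0   0   0   6   6   6   6   6   6  12  12  12  18  18
  3   0   0   0   6   6   6   6   6   6  12  12  12  18  18
  4   0   0   0   6   6   6   6  12  12  12  12  12  18  18
  5   0   0   0   6   6   6   6  12  12  12  12  12  18  18

18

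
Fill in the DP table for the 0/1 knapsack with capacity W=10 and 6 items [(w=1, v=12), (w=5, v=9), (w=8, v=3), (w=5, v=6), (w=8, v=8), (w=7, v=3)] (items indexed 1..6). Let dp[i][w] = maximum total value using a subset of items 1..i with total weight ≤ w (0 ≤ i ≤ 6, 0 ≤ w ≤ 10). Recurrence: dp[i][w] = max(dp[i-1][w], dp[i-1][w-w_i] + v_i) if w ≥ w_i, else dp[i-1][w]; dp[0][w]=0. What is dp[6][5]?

i\w   0   1   2   3   4   5   6   7   8   9  10
  0   0   0   0   0   0   0   0   0   0   0   0
  1   0  12  12  12  12  12  12  12  12  12  12
  2   0  12  12  12  12  12  21  21  21  21  21
  3   0  12  12  12  12  12  21  21  21  21  21
  4   0  12  12  12  12  12  21  21  21  21  21
  5   0  12  12  12  12  12  21  21  21  21  21
  6   0  12  12  12  12  12  21  21  21  21  21

12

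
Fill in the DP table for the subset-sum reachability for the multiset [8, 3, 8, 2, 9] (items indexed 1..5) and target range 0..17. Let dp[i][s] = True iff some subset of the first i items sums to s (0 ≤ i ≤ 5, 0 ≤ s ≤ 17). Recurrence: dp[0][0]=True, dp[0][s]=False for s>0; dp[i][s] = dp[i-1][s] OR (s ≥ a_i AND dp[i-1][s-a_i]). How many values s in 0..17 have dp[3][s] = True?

5

i\s   0   1   2   3   4   5   6   7   8   9  10  11  12  13  14  15  16  17
  0   T   F   F   F   F   F   F   F   F   F   F   F   F   F   F   F   F   F
  1   T   F   F   F   F   F   F   F   T   F   F   F   F   F   F   F   F   F
  2   T   F   F   T   F   F   F   F   T   F   F   T   F   F   F   F   F   F
  3   T   F   F   T   F   F   F   F   T   F   F   T   F   F   F   F   T   F
  4   T   F   T   T   F   T   F   F   T   F   T   T   F   T   F   F   T   F
  5   T   F   T   T   F   T   F   F   T   T   T   T   T   T   T   F   T   T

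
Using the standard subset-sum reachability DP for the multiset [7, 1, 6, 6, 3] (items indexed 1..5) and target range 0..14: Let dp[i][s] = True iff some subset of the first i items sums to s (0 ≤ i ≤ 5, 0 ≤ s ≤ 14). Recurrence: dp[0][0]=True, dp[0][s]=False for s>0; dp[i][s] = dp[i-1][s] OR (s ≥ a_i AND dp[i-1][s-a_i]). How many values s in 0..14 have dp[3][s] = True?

i\s   0   1   2   3   4   5   6   7   8   9  10  11  12  13  14
  0   T   F   F   F   F   F   F   F   F   F   F   F   F   F   F
  1   T   F   F   F   F   F   F   T   F   F   F   F   F   F   F
  2   T   T   F   F   F   F   F   T   T   F   F   F   F   F   F
  3   T   T   F   F   F   F   T   T   T   F   F   F   F   T   T
  4   T   T   F   F   F   F   T   T   T   F   F   F   T   T   T
  5   T   T   F   T   T   F   T   T   T   T   T   T   T   T   T

7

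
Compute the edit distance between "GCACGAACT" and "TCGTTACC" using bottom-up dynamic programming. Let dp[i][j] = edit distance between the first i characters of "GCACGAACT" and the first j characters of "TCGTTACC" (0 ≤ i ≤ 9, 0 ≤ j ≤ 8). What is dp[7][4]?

5

   ''  T  C  G  T  T  A  C  C
''  0  1  2  3  4  5  6  7  8
 G  1  1  2  2  3  4  5  6  7
 C  2  2  1  2  3  4  5  5  6
 A  3  3  2  2  3  4  4  5  6
 C  4  4  3  3  3  4  5  4  5
 G  5  5  4  3  4  4  5  5  5
 A  6  6  5  4  4  5  4  5  6
 A  7  7  6  5  5  5  5  5  6
 C  8  8  7  6  6  6  6  5  5
 T  9  8  8  7  6  6  7  6  6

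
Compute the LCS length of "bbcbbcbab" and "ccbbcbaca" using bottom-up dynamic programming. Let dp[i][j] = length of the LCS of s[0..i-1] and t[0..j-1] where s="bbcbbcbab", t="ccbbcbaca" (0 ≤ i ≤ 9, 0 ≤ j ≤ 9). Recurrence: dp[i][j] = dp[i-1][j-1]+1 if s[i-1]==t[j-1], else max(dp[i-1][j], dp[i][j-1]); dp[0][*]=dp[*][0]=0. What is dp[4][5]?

   ''  c  c  b  b  c  b  a  c  a
''  0  0  0  0  0  0  0  0  0  0
 b  0  0  0  1  1  1  1  1  1  1
 b  0  0  0  1  2  2  2  2  2  2
 c  0  1  1  1  2  3  3  3  3  3
 b  0  1  1  2  2  3  4  4  4  4
 b  0  1  1  2  3  3  4  4  4  4
 c  0  1  2  2  3  4  4  4  5  5
 b  0  1  2  3  3  4  5  5  5  5
 a  0  1  2  3  3  4  5  6  6  6
 b  0  1  2  3  4  4  5  6  6  6

3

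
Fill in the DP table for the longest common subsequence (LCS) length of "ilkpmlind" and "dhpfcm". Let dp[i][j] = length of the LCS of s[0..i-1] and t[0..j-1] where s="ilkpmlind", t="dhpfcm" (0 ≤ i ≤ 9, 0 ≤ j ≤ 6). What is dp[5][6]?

   ''  d  h  p  f  c  m
''  0  0  0  0  0  0  0
 i  0  0  0  0  0  0  0
 l  0  0  0  0  0  0  0
 k  0  0  0  0  0  0  0
 p  0  0  0  1  1  1  1
 m  0  0  0  1  1  1  2
 l  0  0  0  1  1  1  2
 i  0  0  0  1  1  1  2
 n  0  0  0  1  1  1  2
 d  0  1  1  1  1  1  2

2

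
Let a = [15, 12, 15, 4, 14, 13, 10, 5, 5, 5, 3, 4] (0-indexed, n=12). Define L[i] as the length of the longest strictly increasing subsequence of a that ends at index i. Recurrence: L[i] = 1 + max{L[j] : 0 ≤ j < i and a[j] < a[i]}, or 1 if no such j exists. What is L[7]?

   i    0    1    2    3    4    5    6    7    8    9   10   11
a[i]   15   12   15    4   14   13   10    5    5    5    3    4
L[i]    1    1    2    1    2    2    2    2    2    2    1    2

2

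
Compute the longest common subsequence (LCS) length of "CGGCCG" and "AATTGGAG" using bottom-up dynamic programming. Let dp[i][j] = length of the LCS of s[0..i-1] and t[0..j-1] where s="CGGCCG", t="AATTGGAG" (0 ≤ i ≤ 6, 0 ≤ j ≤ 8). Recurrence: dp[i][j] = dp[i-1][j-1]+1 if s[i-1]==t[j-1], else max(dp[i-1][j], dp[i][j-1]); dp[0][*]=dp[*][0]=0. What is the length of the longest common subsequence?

3

   ''  A  A  T  T  G  G  A  G
''  0  0  0  0  0  0  0  0  0
 C  0  0  0  0  0  0  0  0  0
 G  0  0  0  0  0  1  1  1  1
 G  0  0  0  0  0  1  2  2  2
 C  0  0  0  0  0  1  2  2  2
 C  0  0  0  0  0  1  2  2  2
 G  0  0  0  0  0  1  2  2  3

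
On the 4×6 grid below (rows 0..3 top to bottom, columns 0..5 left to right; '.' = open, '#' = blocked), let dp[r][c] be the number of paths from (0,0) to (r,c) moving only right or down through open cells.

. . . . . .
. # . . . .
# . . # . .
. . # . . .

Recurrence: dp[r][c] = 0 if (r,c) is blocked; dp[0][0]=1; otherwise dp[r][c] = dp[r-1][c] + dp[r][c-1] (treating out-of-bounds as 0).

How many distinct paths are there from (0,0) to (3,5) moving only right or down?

10

r\c   0   1   2   3   4   5
  0   1   1   1   1   1   1
  1   1   0   1   2   3   4
  2   0   0   1   0   3   7
  3   0   0   0   0   3  10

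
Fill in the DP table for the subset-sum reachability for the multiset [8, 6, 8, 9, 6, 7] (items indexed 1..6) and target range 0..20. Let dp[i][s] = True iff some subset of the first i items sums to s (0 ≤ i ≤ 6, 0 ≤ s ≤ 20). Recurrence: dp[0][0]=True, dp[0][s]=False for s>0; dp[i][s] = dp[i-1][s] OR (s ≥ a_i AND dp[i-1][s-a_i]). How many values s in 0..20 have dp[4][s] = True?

8

i\s   0   1   2   3   4   5   6   7   8   9  10  11  12  13  14  15  16  17  18  19  20
  0   T   F   F   F   F   F   F   F   F   F   F   F   F   F   F   F   F   F   F   F   F
  1   T   F   F   F   F   F   F   F   T   F   F   F   F   F   F   F   F   F   F   F   F
  2   T   F   F   F   F   F   T   F   T   F   F   F   F   F   T   F   F   F   F   F   F
  3   T   F   F   F   F   F   T   F   T   F   F   F   F   F   T   F   T   F   F   F   F
  4   T   F   F   F   F   F   T   F   T   T   F   F   F   F   T   T   T   T   F   F   F
  5   T   F   F   F   F   F   T   F   T   T   F   F   T   F   T   T   T   T   F   F   T
  6   T   F   F   F   F   F   T   T   T   T   F   F   T   T   T   T   T   T   F   T   T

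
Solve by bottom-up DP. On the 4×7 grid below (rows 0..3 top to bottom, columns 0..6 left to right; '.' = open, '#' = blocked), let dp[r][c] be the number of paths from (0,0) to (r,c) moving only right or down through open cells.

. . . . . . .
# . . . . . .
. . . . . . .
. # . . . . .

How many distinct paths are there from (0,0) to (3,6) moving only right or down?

55

r\c   0   1   2   3   4   5   6
  0   1   1   1   1   1   1   1
  1   0   1   2   3   4   5   6
  2   0   1   3   6  10  15  21
  3   0   0   3   9  19  34  55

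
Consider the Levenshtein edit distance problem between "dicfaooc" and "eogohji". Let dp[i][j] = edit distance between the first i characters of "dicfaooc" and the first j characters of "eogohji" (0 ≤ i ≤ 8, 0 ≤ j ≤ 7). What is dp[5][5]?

   ''  e  o  g  o  h  j  i
''  0  1  2  3  4  5  6  7
 d  1  1  2  3  4  5  6  7
 i  2  2  2  3  4  5  6  6
 c  3  3  3  3  4  5  6  7
 f  4  4  4  4  4  5  6  7
 a  5  5  5  5  5  5  6  7
 o  6  6  5  6  5  6  6  7
 o  7  7  6  6  6  6  7  7
 c  8  8  7  7  7  7  7  8

5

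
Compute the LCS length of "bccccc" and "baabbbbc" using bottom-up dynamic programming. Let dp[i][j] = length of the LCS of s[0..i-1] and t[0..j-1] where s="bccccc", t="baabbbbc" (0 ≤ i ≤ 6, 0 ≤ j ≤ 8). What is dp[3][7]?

1

   ''  b  a  a  b  b  b  b  c
''  0  0  0  0  0  0  0  0  0
 b  0  1  1  1  1  1  1  1  1
 c  0  1  1  1  1  1  1  1  2
 c  0  1  1  1  1  1  1  1  2
 c  0  1  1  1  1  1  1  1  2
 c  0  1  1  1  1  1  1  1  2
 c  0  1  1  1  1  1  1  1  2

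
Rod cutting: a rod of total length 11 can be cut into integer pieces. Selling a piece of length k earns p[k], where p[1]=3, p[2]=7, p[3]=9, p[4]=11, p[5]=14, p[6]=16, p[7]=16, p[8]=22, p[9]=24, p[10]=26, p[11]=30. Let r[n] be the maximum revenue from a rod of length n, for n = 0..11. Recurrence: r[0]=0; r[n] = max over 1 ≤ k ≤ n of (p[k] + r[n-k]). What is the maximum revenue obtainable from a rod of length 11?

38

   n    0    1    2    3    4    5    6    7    8    9   10   11
r[n]    0    3    7   10   14   17   21   24   28   31   35   38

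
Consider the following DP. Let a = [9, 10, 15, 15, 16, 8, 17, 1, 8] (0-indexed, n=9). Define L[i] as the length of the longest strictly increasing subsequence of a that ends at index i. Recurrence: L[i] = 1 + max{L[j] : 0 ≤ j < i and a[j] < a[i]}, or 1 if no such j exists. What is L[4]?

   i    0    1    2    3    4    5    6    7    8
a[i]    9   10   15   15   16    8   17    1    8
L[i]    1    2    3    3    4    1    5    1    2

4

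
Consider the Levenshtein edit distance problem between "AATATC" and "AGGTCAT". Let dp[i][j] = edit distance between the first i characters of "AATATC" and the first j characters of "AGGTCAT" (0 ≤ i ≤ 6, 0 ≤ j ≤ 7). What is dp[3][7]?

4

   ''  A  G  G  T  C  A  T
''  0  1  2  3  4  5  6  7
 A  1  0  1  2  3  4  5  6
 A  2  1  1  2  3  4  4  5
 T  3  2  2  2  2  3  4  4
 A  4  3  3  3  3  3  3  4
 T  5  4  4  4  3  4  4  3
 C  6  5  5  5  4  3  4  4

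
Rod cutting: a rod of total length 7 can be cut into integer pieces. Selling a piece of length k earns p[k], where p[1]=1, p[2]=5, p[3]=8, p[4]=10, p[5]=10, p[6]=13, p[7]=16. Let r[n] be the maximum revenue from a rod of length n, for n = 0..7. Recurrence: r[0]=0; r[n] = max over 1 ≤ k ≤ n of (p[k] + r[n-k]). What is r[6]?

16

   n    0    1    2    3    4    5    6    7
r[n]    0    1    5    8   10   13   16   18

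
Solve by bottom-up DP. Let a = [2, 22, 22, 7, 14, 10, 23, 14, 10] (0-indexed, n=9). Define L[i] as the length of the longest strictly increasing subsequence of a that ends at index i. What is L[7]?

   i    0    1    2    3    4    5    6    7    8
a[i]    2   22   22    7   14   10   23   14   10
L[i]    1    2    2    2    3    3    4    4    3

4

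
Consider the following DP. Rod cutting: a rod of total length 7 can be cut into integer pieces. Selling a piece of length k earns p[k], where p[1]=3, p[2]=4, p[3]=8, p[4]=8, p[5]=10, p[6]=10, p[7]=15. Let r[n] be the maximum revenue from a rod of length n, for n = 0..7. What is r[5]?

   n    0    1    2    3    4    5    6    7
r[n]    0    3    6    9   12   15   18   21

15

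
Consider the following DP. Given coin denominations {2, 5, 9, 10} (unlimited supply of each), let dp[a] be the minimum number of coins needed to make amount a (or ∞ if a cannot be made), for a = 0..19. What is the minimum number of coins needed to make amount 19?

2

 a  0  1  2  3  4  5  6  7  8  9 10 11 12 13 14 15 16 17 18 19
dp  0  -  1  -  2  1  3  2  4  1  1  2  2  3  2  2  3  3  2  2
(- denotes ∞ / unreachable)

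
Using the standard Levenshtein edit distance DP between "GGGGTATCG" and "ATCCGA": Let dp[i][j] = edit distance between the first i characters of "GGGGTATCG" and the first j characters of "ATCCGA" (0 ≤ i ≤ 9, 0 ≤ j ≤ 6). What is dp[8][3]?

   ''  A  T  C  C  G  A
''  0  1  2  3  4  5  6
 G  1  1  2  3  4  4  5
 G  2  2  2  3  4  4  5
 G  3  3  3  3  4  4  5
 G  4  4  4  4  4  4  5
 T  5  5  4  5  5  5  5
 A  6  5  5  5  6  6  5
 T  7  6  5  6  6  7  6
 C  8  7  6  5  6  7  7
 G  9  8  7  6  6  6  7

5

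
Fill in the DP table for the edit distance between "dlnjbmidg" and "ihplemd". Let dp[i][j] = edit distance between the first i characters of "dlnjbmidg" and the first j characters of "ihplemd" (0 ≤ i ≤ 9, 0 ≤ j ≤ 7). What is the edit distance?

7

   ''  i  h  p  l  e  m  d
''  0  1  2  3  4  5  6  7
 d  1  1  2  3  4  5  6  6
 l  2  2  2  3  3  4  5  6
 n  3  3  3  3  4  4  5  6
 j  4  4  4  4  4  5  5  6
 b  5  5  5  5  5  5  6  6
 m  6  6  6  6  6  6  5  6
 i  7  6  7  7  7  7  6  6
 d  8  7  7  8  8  8  7  6
 g  9  8  8  8  9  9  8  7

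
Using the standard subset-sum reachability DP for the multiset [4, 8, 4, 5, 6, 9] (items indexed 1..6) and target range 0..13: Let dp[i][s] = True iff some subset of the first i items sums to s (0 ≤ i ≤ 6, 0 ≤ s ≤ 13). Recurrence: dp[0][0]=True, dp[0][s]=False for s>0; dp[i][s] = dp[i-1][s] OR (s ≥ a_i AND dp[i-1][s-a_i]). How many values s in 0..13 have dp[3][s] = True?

4

i\s   0   1   2   3   4   5   6   7   8   9  10  11  12  13
  0   T   F   F   F   F   F   F   F   F   F   F   F   F   F
  1   T   F   F   F   T   F   F   F   F   F   F   F   F   F
  2   T   F   F   F   T   F   F   F   T   F   F   F   T   F
  3   T   F   F   F   T   F   F   F   T   F   F   F   T   F
  4   T   F   F   F   T   T   F   F   T   T   F   F   T   T
  5   T   F   F   F   T   T   T   F   T   T   T   T   T   T
  6   T   F   F   F   T   T   T   F   T   T   T   T   T   T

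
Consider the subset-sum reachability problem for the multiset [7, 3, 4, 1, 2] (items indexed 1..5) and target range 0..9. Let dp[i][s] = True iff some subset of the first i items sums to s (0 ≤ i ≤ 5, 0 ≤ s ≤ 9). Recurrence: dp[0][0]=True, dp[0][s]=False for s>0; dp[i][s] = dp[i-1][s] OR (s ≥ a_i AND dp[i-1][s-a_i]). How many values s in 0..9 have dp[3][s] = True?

4

i\s   0   1   2   3   4   5   6   7   8   9
  0   T   F   F   F   F   F   F   F   F   F
  1   T   F   F   F   F   F   F   T   F   F
  2   T   F   F   T   F   F   F   T   F   F
  3   T   F   F   T   T   F   F   T   F   F
  4   T   T   F   T   T   T   F   T   T   F
  5   T   T   T   T   T   T   T   T   T   T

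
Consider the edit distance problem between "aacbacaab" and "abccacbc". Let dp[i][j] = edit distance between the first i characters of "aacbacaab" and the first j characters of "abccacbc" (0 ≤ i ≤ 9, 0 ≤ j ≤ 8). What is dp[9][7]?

4

   ''  a  b  c  c  a  c  b  c
''  0  1  2  3  4  5  6  7  8
 a  1  0  1  2  3  4  5  6  7
 a  2  1  1  2  3  3  4  5  6
 c  3  2  2  1  2  3  3  4  5
 b  4  3  2  2  2  3  4  3  4
 a  5  4  3  3  3  2  3  4  4
 c  6  5  4  3  3  3  2  3  4
 a  7  6  5  4  4  3  3  3  4
 a  8  7  6  5  5  4  4  4  4
 b  9  8  7  6  6  5  5  4  5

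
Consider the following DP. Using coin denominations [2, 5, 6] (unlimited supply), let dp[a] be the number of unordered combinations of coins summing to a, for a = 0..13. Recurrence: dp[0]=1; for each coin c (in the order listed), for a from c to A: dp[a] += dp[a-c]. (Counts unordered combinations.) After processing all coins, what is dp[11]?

2

after  coin     0     1     2     3     4     5     6     7     8     9    10    11    12    13
          2     1     0     1     0     1     0     1     0     1     0     1     0     1     0
          5     1     0     1     0     1     1     1     1     1     1     2     1     2     1
          6     1     0     1     0     1     1     2     1     2     1     3     2     4     2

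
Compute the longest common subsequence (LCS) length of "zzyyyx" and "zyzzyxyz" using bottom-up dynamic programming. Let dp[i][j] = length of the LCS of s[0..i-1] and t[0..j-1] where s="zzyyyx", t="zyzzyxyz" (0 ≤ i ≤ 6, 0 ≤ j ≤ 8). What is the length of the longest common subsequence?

   ''  z  y  z  z  y  x  y  z
''  0  0  0  0  0  0  0  0  0
 z  0  1  1  1  1  1  1  1  1
 z  0  1  1  2  2  2  2  2  2
 y  0  1  2  2  2  3  3  3  3
 y  0  1  2  2  2  3  3  4  4
 y  0  1  2  2  2  3  3  4  4
 x  0  1  2  2  2  3  4  4  4

4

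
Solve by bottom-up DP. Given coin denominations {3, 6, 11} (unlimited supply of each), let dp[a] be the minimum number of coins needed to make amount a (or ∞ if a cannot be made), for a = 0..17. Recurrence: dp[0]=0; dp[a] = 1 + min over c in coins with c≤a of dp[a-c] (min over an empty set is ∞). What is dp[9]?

2

 a  0  1  2  3  4  5  6  7  8  9 10 11 12 13 14 15 16 17
dp  0  -  -  1  -  -  1  -  -  2  -  1  2  -  2  3  -  2
(- denotes ∞ / unreachable)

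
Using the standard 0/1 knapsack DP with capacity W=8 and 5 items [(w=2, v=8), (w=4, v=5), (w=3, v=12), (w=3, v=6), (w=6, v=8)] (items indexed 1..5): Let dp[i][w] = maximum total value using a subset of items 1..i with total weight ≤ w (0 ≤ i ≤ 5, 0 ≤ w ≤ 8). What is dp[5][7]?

i\w   0   1   2   3   4   5   6   7   8
  0   0   0   0   0   0   0   0   0   0
  1   0   0   8   8   8   8   8   8   8
  2   0   0   8   8   8   8  13  13  13
  3   0   0   8  12  12  20  20  20  20
  4   0   0   8  12  12  20  20  20  26
  5   0   0   8  12  12  20  20  20  26

20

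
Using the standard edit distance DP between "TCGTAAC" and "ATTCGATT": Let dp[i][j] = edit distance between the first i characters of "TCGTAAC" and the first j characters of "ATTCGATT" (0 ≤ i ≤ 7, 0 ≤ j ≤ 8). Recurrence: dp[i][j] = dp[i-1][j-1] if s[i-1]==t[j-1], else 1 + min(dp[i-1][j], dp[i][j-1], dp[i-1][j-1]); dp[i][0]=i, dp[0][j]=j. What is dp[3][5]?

2

   ''  A  T  T  C  G  A  T  T
''  0  1  2  3  4  5  6  7  8
 T  1  1  1  2  3  4  5  6  7
 C  2  2  2  2  2  3  4  5  6
 G  3  3  3  3  3  2  3  4  5
 T  4  4  3  3  4  3  3  3  4
 A  5  4  4  4  4  4  3  4  4
 A  6  5  5  5  5  5  4  4  5
 C  7  6  6  6  5  6  5  5  5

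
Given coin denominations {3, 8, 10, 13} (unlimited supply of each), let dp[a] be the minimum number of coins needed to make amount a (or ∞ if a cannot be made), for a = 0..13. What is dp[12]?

4

 a  0  1  2  3  4  5  6  7  8  9 10 11 12 13
dp  0  -  -  1  -  -  2  -  1  3  1  2  4  1
(- denotes ∞ / unreachable)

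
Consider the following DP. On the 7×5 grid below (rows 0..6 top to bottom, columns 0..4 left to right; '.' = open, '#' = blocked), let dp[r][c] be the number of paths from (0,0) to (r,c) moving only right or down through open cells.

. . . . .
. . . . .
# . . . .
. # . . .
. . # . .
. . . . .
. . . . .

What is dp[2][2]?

r\c   0   1   2   3   4
  0   1   1   1   1   1
  1   1   2   3   4   5
  2   0   2   5   9  14
  3   0   0   5  14  28
  4   0   0   0  14  42
  5   0   0   0  14  56
  6   0   0   0  14  70

5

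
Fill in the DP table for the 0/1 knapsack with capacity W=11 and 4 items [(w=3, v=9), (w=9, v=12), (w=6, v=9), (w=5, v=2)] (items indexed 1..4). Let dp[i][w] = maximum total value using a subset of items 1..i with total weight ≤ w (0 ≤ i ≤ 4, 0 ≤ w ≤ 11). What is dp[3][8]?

i\w   0   1   2   3   4   5   6   7   8   9  10  11
  0   0   0   0   0   0   0   0   0   0   0   0   0
  1   0   0   0   9   9   9   9   9   9   9   9   9
  2   0   0   0   9   9   9   9   9   9  12  12  12
  3   0   0   0   9   9   9   9   9   9  18  18  18
  4   0   0   0   9   9   9   9   9  11  18  18  18

9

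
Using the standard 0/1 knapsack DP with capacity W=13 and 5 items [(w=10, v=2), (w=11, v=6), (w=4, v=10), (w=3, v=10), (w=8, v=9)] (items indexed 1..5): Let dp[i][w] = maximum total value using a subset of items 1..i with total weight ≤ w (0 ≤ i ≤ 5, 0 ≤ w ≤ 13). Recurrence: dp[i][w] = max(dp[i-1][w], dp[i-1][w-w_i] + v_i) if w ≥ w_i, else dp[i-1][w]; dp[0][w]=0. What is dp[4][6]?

10

i\w   0   1   2   3   4   5   6   7   8   9  10  11  12  13
  0   0   0   0   0   0   0   0   0   0   0   0   0   0   0
  1   0   0   0   0   0   0   0   0   0   0   2   2   2   2
  2   0   0   0   0   0   0   0   0   0   0   2   6   6   6
  3   0   0   0   0  10  10  10  10  10  10  10  10  10  10
  4   0   0   0  10  10  10  10  20  20  20  20  20  20  20
  5   0   0   0  10  10  10  10  20  20  20  20  20  20  20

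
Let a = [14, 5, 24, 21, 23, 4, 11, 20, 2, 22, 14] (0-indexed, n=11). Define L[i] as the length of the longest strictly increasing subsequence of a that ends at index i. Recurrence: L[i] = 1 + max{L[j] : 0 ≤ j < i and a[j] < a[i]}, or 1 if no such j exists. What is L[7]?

3

   i    0    1    2    3    4    5    6    7    8    9   10
a[i]   14    5   24   21   23    4   11   20    2   22   14
L[i]    1    1    2    2    3    1    2    3    1    4    3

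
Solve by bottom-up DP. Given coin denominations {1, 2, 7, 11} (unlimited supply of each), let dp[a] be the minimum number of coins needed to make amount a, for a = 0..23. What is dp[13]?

 a  0  1  2  3  4  5  6  7  8  9 10 11 12 13 14 15 16 17 18 19 20 21 22 23
dp  0  1  1  2  2  3  3  1  2  2  3  1  2  2  2  3  3  4  2  3  3  3  2  3

2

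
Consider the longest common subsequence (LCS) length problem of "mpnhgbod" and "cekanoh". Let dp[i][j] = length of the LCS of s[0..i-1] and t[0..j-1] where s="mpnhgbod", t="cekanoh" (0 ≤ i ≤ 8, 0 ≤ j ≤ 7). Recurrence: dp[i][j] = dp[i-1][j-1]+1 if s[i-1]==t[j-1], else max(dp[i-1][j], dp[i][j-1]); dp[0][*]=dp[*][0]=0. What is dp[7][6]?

   ''  c  e  k  a  n  o  h
''  0  0  0  0  0  0  0  0
 m  0  0  0  0  0  0  0  0
 p  0  0  0  0  0  0  0  0
 n  0  0  0  0  0  1  1  1
 h  0  0  0  0  0  1  1  2
 g  0  0  0  0  0  1  1  2
 b  0  0  0  0  0  1  1  2
 o  0  0  0  0  0  1  2  2
 d  0  0  0  0  0  1  2  2

2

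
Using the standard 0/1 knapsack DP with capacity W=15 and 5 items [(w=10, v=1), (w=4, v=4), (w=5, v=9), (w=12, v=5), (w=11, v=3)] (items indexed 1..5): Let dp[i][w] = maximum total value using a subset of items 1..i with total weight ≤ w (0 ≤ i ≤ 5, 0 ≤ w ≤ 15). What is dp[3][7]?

9

i\w   0   1   2   3   4   5   6   7   8   9  10  11  12  13  14  15
  0   0   0   0   0   0   0   0   0   0   0   0   0   0   0   0   0
  1   0   0   0   0   0   0   0   0   0   0   1   1   1   1   1   1
  2   0   0   0   0   4   4   4   4   4   4   4   4   4   4   5   5
  3   0   0   0   0   4   9   9   9   9  13  13  13  13  13  13  13
  4   0   0   0   0   4   9   9   9   9  13  13  13  13  13  13  13
  5   0   0   0   0   4   9   9   9   9  13  13  13  13  13  13  13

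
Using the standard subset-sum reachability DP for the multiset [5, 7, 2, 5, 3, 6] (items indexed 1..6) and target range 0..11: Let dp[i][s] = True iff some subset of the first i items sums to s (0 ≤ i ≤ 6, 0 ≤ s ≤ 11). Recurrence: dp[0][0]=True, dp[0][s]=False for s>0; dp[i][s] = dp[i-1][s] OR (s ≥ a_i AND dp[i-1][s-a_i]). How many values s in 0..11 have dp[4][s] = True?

6

i\s   0   1   2   3   4   5   6   7   8   9  10  11
  0   T   F   F   F   F   F   F   F   F   F   F   F
  1   T   F   F   F   F   T   F   F   F   F   F   F
  2   T   F   F   F   F   T   F   T   F   F   F   F
  3   T   F   T   F   F   T   F   T   F   T   F   F
  4   T   F   T   F   F   T   F   T   F   T   T   F
  5   T   F   T   T   F   T   F   T   T   T   T   F
  6   T   F   T   T   F   T   T   T   T   T   T   T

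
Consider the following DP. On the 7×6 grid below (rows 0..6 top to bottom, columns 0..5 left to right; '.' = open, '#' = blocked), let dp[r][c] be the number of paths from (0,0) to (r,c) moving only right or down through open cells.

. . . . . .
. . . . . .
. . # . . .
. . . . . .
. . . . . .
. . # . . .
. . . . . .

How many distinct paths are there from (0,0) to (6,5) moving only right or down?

192

r\c   0   1   2   3   4   5
  0   1   1   1   1   1   1
  1   1   2   3   4   5   6
  2   1   3   0   4   9  15
  3   1   4   4   8  17  32
  4   1   5   9  17  34  66
  5   1   6   0  17  51 117
  6   1   7   7  24  75 192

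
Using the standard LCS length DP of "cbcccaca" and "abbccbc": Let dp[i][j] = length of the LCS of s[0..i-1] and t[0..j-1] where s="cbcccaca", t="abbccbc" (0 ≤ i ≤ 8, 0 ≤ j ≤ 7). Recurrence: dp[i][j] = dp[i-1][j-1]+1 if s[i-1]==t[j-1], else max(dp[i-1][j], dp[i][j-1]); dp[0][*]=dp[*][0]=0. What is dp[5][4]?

   ''  a  b  b  c  c  b  c
''  0  0  0  0  0  0  0  0
 c  0  0  0  0  1  1  1  1
 b  0  0  1  1  1  1  2  2
 c  0  0  1  1  2  2  2  3
 c  0  0  1  1  2  3  3  3
 c  0  0  1  1  2  3  3  4
 a  0  1  1  1  2  3  3  4
 c  0  1  1  1  2  3  3  4
 a  0  1  1  1  2  3  3  4

2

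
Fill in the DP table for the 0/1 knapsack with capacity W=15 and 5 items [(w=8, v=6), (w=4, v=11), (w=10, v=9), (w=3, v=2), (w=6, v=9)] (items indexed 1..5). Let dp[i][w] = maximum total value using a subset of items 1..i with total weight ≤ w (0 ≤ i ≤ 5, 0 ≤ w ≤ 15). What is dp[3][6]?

i\w   0   1   2   3   4   5   6   7   8   9  10  11  12  13  14  15
  0   0   0   0   0   0   0   0   0   0   0   0   0   0   0   0   0
  1   0   0   0   0   0   0   0   0   6   6   6   6   6   6   6   6
  2   0   0   0   0  11  11  11  11  11  11  11  11  17  17  17  17
  3   0   0   0   0  11  11  11  11  11  11  11  11  17  17  20  20
  4   0   0   0   2  11  11  11  13  13  13  13  13  17  17  20  20
  5   0   0   0   2  11  11  11  13  13  13  20  20  20  22  22  22

11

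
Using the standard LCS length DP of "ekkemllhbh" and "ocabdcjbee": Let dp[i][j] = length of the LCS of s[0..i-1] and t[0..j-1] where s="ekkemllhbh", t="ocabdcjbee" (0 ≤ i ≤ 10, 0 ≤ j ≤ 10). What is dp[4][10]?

2

   ''  o  c  a  b  d  c  j  b  e  e
''  0  0  0  0  0  0  0  0  0  0  0
 e  0  0  0  0  0  0  0  0  0  1  1
 k  0  0  0  0  0  0  0  0  0  1  1
 k  0  0  0  0  0  0  0  0  0  1  1
 e  0  0  0  0  0  0  0  0  0  1  2
 m  0  0  0  0  0  0  0  0  0  1  2
 l  0  0  0  0  0  0  0  0  0  1  2
 l  0  0  0  0  0  0  0  0  0  1  2
 h  0  0  0  0  0  0  0  0  0  1  2
 b  0  0  0  0  1  1  1  1  1  1  2
 h  0  0  0  0  1  1  1  1  1  1  2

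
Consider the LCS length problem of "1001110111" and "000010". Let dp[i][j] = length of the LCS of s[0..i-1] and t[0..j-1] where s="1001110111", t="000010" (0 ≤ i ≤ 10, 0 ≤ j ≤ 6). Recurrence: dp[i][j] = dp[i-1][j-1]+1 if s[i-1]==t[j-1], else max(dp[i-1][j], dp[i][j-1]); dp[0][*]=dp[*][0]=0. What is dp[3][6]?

   ''  0  0  0  0  1  0
''  0  0  0  0  0  0  0
 1  0  0  0  0  0  1  1
 0  0  1  1  1  1  1  2
 0  0  1  2  2  2  2  2
 1  0  1  2  2  2  3  3
 1  0  1  2  2  2  3  3
 1  0  1  2  2  2  3  3
 0  0  1  2  3  3  3  4
 1  0  1  2  3  3  4  4
 1  0  1  2  3  3  4  4
 1  0  1  2  3  3  4  4

2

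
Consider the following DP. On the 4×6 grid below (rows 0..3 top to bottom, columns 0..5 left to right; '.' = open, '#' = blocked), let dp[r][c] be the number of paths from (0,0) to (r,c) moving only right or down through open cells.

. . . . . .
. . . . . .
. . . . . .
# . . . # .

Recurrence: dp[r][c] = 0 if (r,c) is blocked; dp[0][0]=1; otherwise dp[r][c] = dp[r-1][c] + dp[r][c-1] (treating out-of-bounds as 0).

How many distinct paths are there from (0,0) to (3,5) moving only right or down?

r\c   0   1   2   3   4   5
  0   1   1   1   1   1   1
  1   1   2   3   4   5   6
  2   1   3   6  10  15  21
  3   0   3   9  19   0  21

21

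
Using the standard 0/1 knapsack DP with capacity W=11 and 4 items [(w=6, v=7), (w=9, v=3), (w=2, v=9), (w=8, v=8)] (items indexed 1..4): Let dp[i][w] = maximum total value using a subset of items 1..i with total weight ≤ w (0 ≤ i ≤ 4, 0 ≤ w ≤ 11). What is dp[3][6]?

9

i\w   0   1   2   3   4   5   6   7   8   9  10  11
  0   0   0   0   0   0   0   0   0   0   0   0   0
  1   0   0   0   0   0   0   7   7   7   7   7   7
  2   0   0   0   0   0   0   7   7   7   7   7   7
  3   0   0   9   9   9   9   9   9  16  16  16  16
  4   0   0   9   9   9   9   9   9  16  16  17  17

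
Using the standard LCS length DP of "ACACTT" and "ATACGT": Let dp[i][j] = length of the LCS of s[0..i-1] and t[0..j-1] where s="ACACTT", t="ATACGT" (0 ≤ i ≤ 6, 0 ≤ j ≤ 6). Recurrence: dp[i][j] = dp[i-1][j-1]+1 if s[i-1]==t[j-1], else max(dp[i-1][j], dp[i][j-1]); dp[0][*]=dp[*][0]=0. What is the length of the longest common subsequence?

   ''  A  T  A  C  G  T
''  0  0  0  0  0  0  0
 A  0  1  1  1  1  1  1
 C  0  1  1  1  2  2  2
 A  0  1  1  2  2  2  2
 C  0  1  1  2  3  3  3
 T  0  1  2  2  3  3  4
 T  0  1  2  2  3  3  4

4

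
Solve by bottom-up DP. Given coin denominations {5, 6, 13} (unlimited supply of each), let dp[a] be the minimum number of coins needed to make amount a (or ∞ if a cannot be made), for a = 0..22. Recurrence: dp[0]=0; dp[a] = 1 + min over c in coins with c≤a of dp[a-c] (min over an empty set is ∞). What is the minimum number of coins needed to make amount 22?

4

 a  0  1  2  3  4  5  6  7  8  9 10 11 12 13 14 15 16 17 18 19 20 21 22
dp  0  -  -  -  -  1  1  -  -  -  2  2  2  1  -  3  3  3  2  2  4  4  4
(- denotes ∞ / unreachable)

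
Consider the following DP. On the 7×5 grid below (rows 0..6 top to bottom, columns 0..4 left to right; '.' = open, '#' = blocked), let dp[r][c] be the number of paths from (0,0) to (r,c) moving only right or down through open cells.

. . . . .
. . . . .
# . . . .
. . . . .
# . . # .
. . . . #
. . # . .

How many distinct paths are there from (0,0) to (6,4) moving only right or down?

r\c   0   1   2   3   4
  0   1   1   1   1   1
  1   1   2   3   4   5
  2   0   2   5   9  14
  3   0   2   7  16  30
  4   0   2   9   0  30
  5   0   2  11  11   0
  6   0   2   0  11  11

11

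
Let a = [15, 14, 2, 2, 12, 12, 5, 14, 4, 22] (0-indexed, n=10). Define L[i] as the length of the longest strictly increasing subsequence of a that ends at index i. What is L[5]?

   i    0    1    2    3    4    5    6    7    8    9
a[i]   15   14    2    2   12   12    5   14    4   22
L[i]    1    1    1    1    2    2    2    3    2    4

2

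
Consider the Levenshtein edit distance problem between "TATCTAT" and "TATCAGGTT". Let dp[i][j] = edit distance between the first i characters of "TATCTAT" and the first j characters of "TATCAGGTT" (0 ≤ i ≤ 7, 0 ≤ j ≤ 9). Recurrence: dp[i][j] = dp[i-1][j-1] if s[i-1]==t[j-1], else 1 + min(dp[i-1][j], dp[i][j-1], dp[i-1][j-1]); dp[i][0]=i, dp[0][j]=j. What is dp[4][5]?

1

   ''  T  A  T  C  A  G  G  T  T
''  0  1  2  3  4  5  6  7  8  9
 T  1  0  1  2  3  4  5  6  7  8
 A  2  1  0  1  2  3  4  5  6  7
 T  3  2  1  0  1  2  3  4  5  6
 C  4  3  2  1  0  1  2  3  4  5
 T  5  4  3  2  1  1  2  3  3  4
 A  6  5  4  3  2  1  2  3  4  4
 T  7  6  5  4  3  2  2  3  3  4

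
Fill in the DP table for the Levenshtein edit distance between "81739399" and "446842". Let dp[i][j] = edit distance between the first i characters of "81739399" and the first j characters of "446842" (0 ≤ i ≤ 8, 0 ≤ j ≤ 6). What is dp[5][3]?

5

   ''  4  4  6  8  4  2
''  0  1  2  3  4  5  6
 8  1  1  2  3  3  4  5
 1  2  2  2  3  4  4  5
 7  3  3  3  3  4  5  5
 3  4  4  4  4  4  5  6
 9  5  5  5  5  5  5  6
 3  6  6  6  6  6  6  6
 9  7  7  7  7  7  7  7
 9  8  8  8  8  8  8  8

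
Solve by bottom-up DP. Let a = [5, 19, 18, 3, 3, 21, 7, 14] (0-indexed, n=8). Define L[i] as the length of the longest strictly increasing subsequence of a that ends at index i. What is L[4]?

   i    0    1    2    3    4    5    6    7
a[i]    5   19   18    3    3   21    7   14
L[i]    1    2    2    1    1    3    2    3

1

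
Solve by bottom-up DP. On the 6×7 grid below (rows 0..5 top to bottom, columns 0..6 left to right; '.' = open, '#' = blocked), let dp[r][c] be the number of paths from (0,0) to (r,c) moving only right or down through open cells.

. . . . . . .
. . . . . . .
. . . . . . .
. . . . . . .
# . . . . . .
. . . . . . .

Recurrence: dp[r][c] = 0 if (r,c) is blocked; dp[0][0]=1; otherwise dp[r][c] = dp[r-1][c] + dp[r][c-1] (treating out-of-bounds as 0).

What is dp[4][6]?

209

r\c   0   1   2   3   4   5   6
  0   1   1   1   1   1   1   1
  1   1   2   3   4   5   6   7
  2   1   3   6  10  15  21  28
  3   1   4  10  20  35  56  84
  4   0   4  14  34  69 125 209
  5   0   4  18  52 121 246 455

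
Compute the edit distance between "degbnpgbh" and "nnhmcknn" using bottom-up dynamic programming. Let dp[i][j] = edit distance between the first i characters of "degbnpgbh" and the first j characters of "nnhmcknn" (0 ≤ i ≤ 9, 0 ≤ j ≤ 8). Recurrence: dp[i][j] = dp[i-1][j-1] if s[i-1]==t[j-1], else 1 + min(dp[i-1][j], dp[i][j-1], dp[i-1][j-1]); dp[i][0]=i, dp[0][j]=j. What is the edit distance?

9

   ''  n  n  h  m  c  k  n  n
''  0  1  2  3  4  5  6  7  8
 d  1  1  2  3  4  5  6  7  8
 e  2  2  2  3  4  5  6  7  8
 g  3  3  3  3  4  5  6  7  8
 b  4  4  4  4  4  5  6  7  8
 n  5  4  4  5  5  5  6  6  7
 p  6  5  5  5  6  6  6  7  7
 g  7  6  6  6  6  7  7  7  8
 b  8  7  7  7  7  7  8  8  8
 h  9  8  8  7  8  8  8  9  9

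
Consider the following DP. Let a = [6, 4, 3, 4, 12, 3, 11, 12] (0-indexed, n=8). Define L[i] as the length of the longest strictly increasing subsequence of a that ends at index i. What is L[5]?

1

   i    0    1    2    3    4    5    6    7
a[i]    6    4    3    4   12    3   11   12
L[i]    1    1    1    2    3    1    3    4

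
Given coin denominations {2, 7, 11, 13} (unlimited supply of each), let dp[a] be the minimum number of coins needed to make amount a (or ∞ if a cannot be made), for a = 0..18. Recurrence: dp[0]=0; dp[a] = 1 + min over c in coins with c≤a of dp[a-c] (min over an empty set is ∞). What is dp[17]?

3

 a  0  1  2  3  4  5  6  7  8  9 10 11 12 13 14 15 16 17 18
dp  0  -  1  -  2  -  3  1  4  2  5  1  6  1  2  2  3  3  2
(- denotes ∞ / unreachable)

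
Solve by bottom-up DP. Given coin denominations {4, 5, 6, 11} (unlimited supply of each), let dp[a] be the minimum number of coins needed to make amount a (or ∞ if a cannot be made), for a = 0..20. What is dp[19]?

 a  0  1  2  3  4  5  6  7  8  9 10 11 12 13 14 15 16 17 18 19 20
dp  0  -  -  -  1  1  1  -  2  2  2  1  2  3  3  2  2  2  3  3  3
(- denotes ∞ / unreachable)

3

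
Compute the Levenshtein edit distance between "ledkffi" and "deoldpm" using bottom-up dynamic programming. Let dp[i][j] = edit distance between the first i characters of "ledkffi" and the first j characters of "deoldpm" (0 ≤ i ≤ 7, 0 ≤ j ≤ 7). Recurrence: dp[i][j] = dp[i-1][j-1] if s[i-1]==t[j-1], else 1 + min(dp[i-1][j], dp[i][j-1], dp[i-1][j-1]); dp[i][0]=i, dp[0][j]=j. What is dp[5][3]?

4

   ''  d  e  o  l  d  p  m
''  0  1  2  3  4  5  6  7
 l  1  1  2  3  3  4  5  6
 e  2  2  1  2  3  4  5  6
 d  3  2  2  2  3  3  4  5
 k  4  3  3  3  3  4  4  5
 f  5  4  4  4  4  4  5  5
 f  6  5  5  5  5  5  5  6
 i  7  6  6  6  6  6  6  6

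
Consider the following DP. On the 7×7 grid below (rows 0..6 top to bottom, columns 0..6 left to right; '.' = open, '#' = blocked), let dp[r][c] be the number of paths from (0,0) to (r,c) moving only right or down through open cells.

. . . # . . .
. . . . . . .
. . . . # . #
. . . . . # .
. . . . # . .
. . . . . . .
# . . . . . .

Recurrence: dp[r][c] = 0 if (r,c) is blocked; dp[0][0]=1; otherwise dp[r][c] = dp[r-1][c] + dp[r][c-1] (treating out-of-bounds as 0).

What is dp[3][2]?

r\c   0   1   2   3   4   5   6
  0   1   1   1   0   0   0   0
  1   1   2   3   3   3   3   3
  2   1   3   6   9   0   3   0
  3   1   4  10  19  19   0   0
  4   1   5  15  34   0   0   0
  5   1   6  21  55  55  55  55
  6   0   6  27  82 137 192 247

10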